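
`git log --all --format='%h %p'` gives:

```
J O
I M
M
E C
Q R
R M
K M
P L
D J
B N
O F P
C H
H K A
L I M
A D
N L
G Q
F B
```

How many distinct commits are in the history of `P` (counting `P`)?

Walking parent pointers from P: reachable set = {I, L, M, P}.
That is 4 commits.

4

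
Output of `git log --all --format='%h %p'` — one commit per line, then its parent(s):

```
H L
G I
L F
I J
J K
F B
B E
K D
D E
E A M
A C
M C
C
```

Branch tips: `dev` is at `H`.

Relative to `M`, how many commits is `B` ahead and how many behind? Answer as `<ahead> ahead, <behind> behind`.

Reachable from B: {A, B, C, E, M}.
Reachable from M: {C, M}.
Only in B's history (ahead): {A, B, E} — 3.
Only in M's history (behind): {} — 0.

3 ahead, 0 behind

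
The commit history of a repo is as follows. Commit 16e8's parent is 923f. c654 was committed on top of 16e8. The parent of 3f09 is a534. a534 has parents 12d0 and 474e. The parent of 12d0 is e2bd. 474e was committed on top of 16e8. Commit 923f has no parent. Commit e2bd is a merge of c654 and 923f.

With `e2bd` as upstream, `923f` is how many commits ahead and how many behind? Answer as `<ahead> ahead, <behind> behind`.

0 ahead, 3 behind

Reachable from 923f: {923f}.
Reachable from e2bd: {16e8, 923f, c654, e2bd}.
Only in 923f's history (ahead): {} — 0.
Only in e2bd's history (behind): {16e8, c654, e2bd} — 3.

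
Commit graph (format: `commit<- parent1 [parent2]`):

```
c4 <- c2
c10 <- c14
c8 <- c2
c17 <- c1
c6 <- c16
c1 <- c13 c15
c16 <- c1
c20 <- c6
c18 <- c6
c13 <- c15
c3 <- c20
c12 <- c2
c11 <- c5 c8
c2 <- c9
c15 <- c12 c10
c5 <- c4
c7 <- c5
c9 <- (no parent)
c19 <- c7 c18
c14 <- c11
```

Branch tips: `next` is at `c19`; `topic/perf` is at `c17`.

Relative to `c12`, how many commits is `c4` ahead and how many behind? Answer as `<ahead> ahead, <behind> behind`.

Reachable from c4: {c2, c4, c9}.
Reachable from c12: {c12, c2, c9}.
Only in c4's history (ahead): {c4} — 1.
Only in c12's history (behind): {c12} — 1.

1 ahead, 1 behind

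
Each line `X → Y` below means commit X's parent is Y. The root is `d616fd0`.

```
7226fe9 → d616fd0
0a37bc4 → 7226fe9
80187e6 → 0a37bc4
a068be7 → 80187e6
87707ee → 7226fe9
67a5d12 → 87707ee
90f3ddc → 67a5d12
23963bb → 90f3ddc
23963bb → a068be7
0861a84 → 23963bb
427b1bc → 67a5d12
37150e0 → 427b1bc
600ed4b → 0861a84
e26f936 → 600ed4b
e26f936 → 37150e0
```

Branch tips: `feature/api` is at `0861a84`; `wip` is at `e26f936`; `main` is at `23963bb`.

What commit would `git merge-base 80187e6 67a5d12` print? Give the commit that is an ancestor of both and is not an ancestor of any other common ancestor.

Ancestors of 80187e6: {0a37bc4, 7226fe9, 80187e6, d616fd0}.
Ancestors of 67a5d12: {67a5d12, 7226fe9, 87707ee, d616fd0}.
Common ancestors: {7226fe9, d616fd0}.
Among these, 7226fe9 is not an ancestor of any other common ancestor — it is the merge base.

7226fe9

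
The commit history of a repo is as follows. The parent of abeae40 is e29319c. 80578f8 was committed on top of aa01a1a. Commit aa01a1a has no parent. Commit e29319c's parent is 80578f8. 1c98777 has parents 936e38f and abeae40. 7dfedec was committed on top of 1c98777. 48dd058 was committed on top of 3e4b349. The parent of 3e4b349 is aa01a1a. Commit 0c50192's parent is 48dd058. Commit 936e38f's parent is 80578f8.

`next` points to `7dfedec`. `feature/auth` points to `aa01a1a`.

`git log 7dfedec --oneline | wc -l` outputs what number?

Walking parent pointers from 7dfedec: reachable set = {1c98777, 7dfedec, 80578f8, 936e38f, aa01a1a, abeae40, e29319c}.
That is 7 commits.

7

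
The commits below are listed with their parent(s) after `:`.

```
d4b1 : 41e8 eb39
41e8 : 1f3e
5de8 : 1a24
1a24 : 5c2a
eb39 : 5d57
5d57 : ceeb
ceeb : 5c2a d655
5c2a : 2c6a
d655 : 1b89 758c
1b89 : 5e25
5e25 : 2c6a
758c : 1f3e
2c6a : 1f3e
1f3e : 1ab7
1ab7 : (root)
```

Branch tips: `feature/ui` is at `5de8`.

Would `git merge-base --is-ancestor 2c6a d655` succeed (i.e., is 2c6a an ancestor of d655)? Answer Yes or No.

Ancestors of d655 (commits reachable by following parents): {1ab7, 1b89, 1f3e, 2c6a, 5e25, 758c, d655}.
2c6a is in that set, so it is an ancestor of d655.

Yes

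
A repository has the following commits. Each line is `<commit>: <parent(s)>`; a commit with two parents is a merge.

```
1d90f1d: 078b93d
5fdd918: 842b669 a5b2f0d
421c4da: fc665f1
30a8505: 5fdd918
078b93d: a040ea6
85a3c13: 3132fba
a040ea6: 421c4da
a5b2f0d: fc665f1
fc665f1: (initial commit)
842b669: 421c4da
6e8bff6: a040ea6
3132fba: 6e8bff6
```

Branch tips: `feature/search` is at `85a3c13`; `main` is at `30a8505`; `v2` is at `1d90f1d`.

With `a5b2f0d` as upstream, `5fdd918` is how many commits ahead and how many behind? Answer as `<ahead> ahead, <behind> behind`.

3 ahead, 0 behind

Reachable from 5fdd918: {421c4da, 5fdd918, 842b669, a5b2f0d, fc665f1}.
Reachable from a5b2f0d: {a5b2f0d, fc665f1}.
Only in 5fdd918's history (ahead): {421c4da, 5fdd918, 842b669} — 3.
Only in a5b2f0d's history (behind): {} — 0.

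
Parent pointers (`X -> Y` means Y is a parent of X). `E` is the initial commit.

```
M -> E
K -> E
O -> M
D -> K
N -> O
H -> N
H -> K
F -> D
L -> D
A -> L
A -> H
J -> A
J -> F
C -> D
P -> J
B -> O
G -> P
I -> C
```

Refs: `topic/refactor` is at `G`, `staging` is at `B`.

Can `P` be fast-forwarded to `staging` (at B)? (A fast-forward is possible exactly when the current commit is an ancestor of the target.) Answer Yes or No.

No

A fast-forward from P to B is possible iff P is an ancestor of B.
Ancestors of B: {B, E, M, O}.
P is not among them, so fast-forward is not possible.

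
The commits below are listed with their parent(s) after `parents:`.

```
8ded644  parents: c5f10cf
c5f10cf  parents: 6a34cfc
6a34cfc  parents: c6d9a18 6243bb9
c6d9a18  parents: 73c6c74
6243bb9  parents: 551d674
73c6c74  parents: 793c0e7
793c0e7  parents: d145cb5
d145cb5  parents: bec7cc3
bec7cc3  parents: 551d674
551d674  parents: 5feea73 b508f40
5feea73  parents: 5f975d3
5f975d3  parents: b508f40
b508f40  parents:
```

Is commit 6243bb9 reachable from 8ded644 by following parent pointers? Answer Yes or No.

Yes

Ancestors of 8ded644 (commits reachable by following parents): {551d674, 5f975d3, 5feea73, 6243bb9, 6a34cfc, 73c6c74, 793c0e7, 8ded644, b508f40, bec7cc3, c5f10cf, c6d9a18, d145cb5}.
6243bb9 is in that set, so it is an ancestor of 8ded644.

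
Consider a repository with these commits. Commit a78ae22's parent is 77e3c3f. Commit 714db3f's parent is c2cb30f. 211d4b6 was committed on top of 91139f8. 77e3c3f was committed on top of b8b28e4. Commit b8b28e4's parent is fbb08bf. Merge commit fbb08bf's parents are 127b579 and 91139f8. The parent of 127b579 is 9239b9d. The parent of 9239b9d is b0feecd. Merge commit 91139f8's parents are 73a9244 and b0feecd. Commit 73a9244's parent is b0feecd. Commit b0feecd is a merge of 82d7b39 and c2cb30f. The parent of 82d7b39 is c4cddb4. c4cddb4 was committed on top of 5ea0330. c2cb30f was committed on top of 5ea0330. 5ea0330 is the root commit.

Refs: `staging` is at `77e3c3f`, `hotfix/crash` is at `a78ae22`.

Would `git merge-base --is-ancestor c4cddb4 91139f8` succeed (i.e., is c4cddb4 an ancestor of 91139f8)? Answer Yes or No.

Yes

Ancestors of 91139f8 (commits reachable by following parents): {5ea0330, 73a9244, 82d7b39, 91139f8, b0feecd, c2cb30f, c4cddb4}.
c4cddb4 is in that set, so it is an ancestor of 91139f8.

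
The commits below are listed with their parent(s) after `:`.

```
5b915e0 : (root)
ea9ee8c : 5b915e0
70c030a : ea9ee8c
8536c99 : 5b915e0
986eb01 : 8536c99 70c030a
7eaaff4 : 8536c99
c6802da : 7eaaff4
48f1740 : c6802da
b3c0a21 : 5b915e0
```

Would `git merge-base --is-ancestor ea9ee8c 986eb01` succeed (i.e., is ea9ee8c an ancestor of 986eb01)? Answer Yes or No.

Ancestors of 986eb01 (commits reachable by following parents): {5b915e0, 70c030a, 8536c99, 986eb01, ea9ee8c}.
ea9ee8c is in that set, so it is an ancestor of 986eb01.

Yes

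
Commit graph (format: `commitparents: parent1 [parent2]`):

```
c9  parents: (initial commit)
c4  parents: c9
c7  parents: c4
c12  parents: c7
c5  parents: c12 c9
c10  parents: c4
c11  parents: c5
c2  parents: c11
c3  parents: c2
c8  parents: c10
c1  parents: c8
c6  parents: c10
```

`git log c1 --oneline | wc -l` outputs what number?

Walking parent pointers from c1: reachable set = {c1, c10, c4, c8, c9}.
That is 5 commits.

5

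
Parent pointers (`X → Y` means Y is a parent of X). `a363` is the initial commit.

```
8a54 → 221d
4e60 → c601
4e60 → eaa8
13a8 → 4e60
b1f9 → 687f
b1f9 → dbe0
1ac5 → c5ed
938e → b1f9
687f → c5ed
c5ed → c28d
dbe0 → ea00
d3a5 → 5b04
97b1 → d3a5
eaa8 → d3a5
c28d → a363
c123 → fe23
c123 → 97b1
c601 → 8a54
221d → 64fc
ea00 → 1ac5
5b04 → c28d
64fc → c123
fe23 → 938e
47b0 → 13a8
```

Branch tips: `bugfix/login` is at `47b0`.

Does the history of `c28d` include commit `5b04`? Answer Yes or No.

No

Ancestors of c28d: {a363, c28d}.
5b04 is not in that set, so it is not an ancestor of c28d.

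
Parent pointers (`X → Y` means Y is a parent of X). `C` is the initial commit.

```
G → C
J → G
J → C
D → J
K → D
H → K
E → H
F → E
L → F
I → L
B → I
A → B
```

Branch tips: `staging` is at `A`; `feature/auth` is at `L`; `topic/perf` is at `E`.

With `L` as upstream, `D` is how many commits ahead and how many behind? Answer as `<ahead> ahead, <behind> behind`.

Reachable from D: {C, D, G, J}.
Reachable from L: {C, D, E, F, G, H, J, K, L}.
Only in D's history (ahead): {} — 0.
Only in L's history (behind): {E, F, H, K, L} — 5.

0 ahead, 5 behind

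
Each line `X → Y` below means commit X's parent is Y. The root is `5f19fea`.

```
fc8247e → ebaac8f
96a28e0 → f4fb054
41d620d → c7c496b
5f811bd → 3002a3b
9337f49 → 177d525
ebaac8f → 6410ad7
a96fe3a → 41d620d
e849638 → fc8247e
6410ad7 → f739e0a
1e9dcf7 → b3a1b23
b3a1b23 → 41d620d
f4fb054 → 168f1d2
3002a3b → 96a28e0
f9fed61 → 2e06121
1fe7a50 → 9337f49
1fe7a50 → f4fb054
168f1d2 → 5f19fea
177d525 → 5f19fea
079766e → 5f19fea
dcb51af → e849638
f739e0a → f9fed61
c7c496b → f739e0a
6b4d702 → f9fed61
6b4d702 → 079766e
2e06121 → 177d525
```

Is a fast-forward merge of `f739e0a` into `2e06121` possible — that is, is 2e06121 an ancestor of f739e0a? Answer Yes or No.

A fast-forward from 2e06121 to f739e0a is possible iff 2e06121 is an ancestor of f739e0a.
Ancestors of f739e0a: {177d525, 2e06121, 5f19fea, f739e0a, f9fed61}.
2e06121 is among them, so fast-forward is possible.

Yes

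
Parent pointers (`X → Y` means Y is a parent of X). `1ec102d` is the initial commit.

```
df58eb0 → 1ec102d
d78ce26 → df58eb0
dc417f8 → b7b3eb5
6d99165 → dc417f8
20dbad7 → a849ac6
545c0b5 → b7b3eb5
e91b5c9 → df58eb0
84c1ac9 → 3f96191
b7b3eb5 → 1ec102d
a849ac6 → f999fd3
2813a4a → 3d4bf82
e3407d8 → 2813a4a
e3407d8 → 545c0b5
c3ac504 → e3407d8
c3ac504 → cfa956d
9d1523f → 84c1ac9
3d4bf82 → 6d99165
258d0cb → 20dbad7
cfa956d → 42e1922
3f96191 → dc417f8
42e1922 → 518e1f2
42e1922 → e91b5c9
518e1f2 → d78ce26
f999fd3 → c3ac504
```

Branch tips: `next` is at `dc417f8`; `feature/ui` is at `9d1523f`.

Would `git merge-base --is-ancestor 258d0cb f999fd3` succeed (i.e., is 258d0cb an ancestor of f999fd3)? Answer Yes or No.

No

Ancestors of f999fd3: {1ec102d, 2813a4a, 3d4bf82, 42e1922, 518e1f2, 545c0b5, 6d99165, b7b3eb5, c3ac504, cfa956d, d78ce26, dc417f8, df58eb0, e3407d8, e91b5c9, f999fd3}.
258d0cb is not in that set, so it is not an ancestor of f999fd3.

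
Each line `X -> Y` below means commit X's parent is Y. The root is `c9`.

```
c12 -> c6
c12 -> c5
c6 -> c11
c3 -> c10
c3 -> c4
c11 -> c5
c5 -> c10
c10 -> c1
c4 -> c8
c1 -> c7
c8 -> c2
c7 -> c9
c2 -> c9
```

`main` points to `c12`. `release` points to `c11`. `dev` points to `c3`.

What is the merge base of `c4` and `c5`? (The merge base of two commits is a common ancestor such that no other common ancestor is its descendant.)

c9

Ancestors of c4: {c2, c4, c8, c9}.
Ancestors of c5: {c1, c10, c5, c7, c9}.
Common ancestors: {c9}.
The only common ancestor is c9, so it is the merge base.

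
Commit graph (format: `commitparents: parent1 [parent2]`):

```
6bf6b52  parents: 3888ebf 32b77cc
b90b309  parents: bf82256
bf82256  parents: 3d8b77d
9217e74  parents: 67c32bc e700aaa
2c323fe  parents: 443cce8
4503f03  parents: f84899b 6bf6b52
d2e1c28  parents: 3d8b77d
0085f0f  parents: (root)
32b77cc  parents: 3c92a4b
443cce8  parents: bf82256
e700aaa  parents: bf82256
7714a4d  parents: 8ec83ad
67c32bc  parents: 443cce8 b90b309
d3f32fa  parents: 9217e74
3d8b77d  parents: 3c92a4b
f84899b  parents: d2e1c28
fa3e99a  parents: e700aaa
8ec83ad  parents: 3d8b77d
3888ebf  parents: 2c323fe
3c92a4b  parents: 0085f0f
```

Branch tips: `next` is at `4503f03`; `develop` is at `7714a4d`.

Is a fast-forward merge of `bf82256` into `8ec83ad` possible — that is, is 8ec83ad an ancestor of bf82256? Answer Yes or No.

No

A fast-forward from 8ec83ad to bf82256 is possible iff 8ec83ad is an ancestor of bf82256.
Ancestors of bf82256: {0085f0f, 3c92a4b, 3d8b77d, bf82256}.
8ec83ad is not among them, so fast-forward is not possible.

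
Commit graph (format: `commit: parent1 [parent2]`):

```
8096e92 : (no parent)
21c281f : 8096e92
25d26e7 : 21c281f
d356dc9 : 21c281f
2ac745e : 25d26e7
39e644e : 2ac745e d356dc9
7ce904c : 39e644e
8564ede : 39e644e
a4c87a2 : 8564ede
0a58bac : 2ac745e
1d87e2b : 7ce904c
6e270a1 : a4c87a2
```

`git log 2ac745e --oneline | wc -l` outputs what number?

Walking parent pointers from 2ac745e: reachable set = {21c281f, 25d26e7, 2ac745e, 8096e92}.
That is 4 commits.

4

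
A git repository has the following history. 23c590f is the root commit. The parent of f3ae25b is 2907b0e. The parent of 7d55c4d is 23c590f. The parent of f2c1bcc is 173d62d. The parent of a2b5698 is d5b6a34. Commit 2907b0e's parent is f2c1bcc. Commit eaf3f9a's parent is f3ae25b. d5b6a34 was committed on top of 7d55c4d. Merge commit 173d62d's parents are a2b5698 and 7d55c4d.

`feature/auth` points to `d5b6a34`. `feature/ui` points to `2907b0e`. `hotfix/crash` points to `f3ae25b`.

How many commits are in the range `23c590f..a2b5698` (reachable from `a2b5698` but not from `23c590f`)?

3

Reachable from a2b5698: {23c590f, 7d55c4d, a2b5698, d5b6a34}.
Reachable from 23c590f: {23c590f}.
In a2b5698's history but not 23c590f's: {7d55c4d, a2b5698, d5b6a34} — 3 commits.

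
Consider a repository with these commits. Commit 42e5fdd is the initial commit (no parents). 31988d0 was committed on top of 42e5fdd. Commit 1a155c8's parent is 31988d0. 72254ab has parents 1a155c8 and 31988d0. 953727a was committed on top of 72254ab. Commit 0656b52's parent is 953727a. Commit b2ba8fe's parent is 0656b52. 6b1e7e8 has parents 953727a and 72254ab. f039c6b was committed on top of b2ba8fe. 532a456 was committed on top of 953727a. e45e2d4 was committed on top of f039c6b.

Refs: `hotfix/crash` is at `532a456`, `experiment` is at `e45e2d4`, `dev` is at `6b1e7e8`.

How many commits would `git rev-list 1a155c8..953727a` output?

2

Reachable from 953727a: {1a155c8, 31988d0, 42e5fdd, 72254ab, 953727a}.
Reachable from 1a155c8: {1a155c8, 31988d0, 42e5fdd}.
In 953727a's history but not 1a155c8's: {72254ab, 953727a} — 2 commits.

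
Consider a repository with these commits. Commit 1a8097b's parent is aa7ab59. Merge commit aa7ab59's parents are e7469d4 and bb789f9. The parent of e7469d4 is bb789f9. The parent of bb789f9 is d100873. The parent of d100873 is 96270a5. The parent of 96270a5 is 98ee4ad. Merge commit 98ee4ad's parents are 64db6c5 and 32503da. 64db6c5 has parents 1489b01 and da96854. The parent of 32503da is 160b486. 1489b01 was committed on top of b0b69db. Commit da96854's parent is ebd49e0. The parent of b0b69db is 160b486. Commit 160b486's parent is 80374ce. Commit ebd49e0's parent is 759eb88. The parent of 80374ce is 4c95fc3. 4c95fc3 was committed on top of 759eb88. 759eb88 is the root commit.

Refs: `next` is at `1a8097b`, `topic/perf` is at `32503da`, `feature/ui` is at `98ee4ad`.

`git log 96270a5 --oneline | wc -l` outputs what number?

Walking parent pointers from 96270a5: reachable set = {1489b01, 160b486, 32503da, 4c95fc3, 64db6c5, 759eb88, 80374ce, 96270a5, 98ee4ad, b0b69db, da96854, ebd49e0}.
That is 12 commits.

12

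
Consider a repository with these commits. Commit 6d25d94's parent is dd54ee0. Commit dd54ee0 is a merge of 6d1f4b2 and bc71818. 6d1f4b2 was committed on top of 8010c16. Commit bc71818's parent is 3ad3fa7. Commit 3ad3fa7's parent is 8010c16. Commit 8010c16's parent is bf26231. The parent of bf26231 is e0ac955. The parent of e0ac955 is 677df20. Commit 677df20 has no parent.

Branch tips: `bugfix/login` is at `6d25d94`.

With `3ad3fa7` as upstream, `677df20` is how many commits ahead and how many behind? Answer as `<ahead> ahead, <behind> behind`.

Reachable from 677df20: {677df20}.
Reachable from 3ad3fa7: {3ad3fa7, 677df20, 8010c16, bf26231, e0ac955}.
Only in 677df20's history (ahead): {} — 0.
Only in 3ad3fa7's history (behind): {3ad3fa7, 8010c16, bf26231, e0ac955} — 4.

0 ahead, 4 behind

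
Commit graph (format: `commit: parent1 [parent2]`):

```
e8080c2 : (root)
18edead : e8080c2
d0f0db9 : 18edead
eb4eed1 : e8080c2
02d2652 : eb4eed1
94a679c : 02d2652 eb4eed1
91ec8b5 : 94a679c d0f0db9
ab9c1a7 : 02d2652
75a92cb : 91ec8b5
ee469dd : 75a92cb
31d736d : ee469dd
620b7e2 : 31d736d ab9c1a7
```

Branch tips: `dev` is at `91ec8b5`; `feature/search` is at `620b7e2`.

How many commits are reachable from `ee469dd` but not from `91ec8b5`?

2

Reachable from ee469dd: {02d2652, 18edead, 75a92cb, 91ec8b5, 94a679c, d0f0db9, e8080c2, eb4eed1, ee469dd}.
Reachable from 91ec8b5: {02d2652, 18edead, 91ec8b5, 94a679c, d0f0db9, e8080c2, eb4eed1}.
In ee469dd's history but not 91ec8b5's: {75a92cb, ee469dd} — 2 commits.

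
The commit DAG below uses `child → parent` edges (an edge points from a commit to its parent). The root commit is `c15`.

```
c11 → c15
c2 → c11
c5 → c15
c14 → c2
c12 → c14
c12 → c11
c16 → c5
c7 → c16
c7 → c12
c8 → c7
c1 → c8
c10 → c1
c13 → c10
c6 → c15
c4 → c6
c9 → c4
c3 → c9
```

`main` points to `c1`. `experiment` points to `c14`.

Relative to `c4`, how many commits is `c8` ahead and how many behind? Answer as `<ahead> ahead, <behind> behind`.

Reachable from c8: {c11, c12, c14, c15, c16, c2, c5, c7, c8}.
Reachable from c4: {c15, c4, c6}.
Only in c8's history (ahead): {c11, c12, c14, c16, c2, c5, c7, c8} — 8.
Only in c4's history (behind): {c4, c6} — 2.

8 ahead, 2 behind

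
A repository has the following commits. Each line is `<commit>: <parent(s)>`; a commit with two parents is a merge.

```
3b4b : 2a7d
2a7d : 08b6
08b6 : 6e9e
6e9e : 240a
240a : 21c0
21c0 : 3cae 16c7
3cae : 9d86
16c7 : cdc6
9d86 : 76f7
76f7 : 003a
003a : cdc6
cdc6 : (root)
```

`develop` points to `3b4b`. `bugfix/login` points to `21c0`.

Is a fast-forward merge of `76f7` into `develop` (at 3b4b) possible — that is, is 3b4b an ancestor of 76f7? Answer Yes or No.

No

A fast-forward from 3b4b to 76f7 is possible iff 3b4b is an ancestor of 76f7.
Ancestors of 76f7: {003a, 76f7, cdc6}.
3b4b is not among them, so fast-forward is not possible.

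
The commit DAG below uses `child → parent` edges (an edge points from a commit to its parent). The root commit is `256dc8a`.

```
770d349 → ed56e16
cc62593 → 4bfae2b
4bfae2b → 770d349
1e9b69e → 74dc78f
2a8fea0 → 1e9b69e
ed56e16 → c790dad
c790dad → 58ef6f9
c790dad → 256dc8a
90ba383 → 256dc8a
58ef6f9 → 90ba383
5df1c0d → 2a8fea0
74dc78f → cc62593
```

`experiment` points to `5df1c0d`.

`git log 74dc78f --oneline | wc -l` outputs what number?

Walking parent pointers from 74dc78f: reachable set = {256dc8a, 4bfae2b, 58ef6f9, 74dc78f, 770d349, 90ba383, c790dad, cc62593, ed56e16}.
That is 9 commits.

9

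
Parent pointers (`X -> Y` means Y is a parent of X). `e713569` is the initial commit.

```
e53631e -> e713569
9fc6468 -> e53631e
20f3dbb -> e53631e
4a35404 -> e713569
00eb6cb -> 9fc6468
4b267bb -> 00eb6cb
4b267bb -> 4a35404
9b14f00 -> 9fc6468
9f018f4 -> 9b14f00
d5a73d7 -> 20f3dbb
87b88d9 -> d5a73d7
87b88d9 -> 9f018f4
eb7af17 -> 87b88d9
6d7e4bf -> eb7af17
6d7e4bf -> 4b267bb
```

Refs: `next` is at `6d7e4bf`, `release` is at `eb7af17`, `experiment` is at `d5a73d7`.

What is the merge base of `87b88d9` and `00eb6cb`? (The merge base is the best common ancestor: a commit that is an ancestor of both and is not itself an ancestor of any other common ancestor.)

9fc6468

Ancestors of 87b88d9: {20f3dbb, 87b88d9, 9b14f00, 9f018f4, 9fc6468, d5a73d7, e53631e, e713569}.
Ancestors of 00eb6cb: {00eb6cb, 9fc6468, e53631e, e713569}.
Common ancestors: {9fc6468, e53631e, e713569}.
Among these, 9fc6468 is not an ancestor of any other common ancestor — it is the merge base.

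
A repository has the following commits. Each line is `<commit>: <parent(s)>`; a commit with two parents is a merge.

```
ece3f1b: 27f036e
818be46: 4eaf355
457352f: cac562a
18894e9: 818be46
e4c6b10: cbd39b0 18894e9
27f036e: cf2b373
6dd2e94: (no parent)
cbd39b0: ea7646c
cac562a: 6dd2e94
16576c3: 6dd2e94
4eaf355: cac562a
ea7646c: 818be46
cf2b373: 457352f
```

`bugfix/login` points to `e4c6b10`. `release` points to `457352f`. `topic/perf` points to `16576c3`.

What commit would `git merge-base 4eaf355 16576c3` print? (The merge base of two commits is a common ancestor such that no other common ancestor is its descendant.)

6dd2e94

Ancestors of 4eaf355: {4eaf355, 6dd2e94, cac562a}.
Ancestors of 16576c3: {16576c3, 6dd2e94}.
Common ancestors: {6dd2e94}.
The only common ancestor is 6dd2e94, so it is the merge base.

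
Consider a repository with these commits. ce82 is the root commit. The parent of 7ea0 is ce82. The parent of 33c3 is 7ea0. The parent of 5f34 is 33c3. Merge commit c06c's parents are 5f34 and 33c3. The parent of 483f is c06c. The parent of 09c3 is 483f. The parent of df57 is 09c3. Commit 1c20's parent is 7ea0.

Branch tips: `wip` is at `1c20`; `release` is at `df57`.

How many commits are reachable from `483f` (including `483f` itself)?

6

Walking parent pointers from 483f: reachable set = {33c3, 483f, 5f34, 7ea0, c06c, ce82}.
That is 6 commits.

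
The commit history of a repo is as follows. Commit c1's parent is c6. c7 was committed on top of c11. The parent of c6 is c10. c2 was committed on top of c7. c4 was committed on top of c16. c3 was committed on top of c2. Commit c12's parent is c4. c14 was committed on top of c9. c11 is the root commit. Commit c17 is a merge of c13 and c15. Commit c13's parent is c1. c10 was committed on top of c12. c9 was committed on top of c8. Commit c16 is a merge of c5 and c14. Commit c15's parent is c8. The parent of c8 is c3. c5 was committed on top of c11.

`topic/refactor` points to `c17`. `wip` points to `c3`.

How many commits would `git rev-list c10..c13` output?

3

Reachable from c13: {c1, c10, c11, c12, c13, c14, c16, c2, c3, c4, c5, c6, c7, c8, c9}.
Reachable from c10: {c10, c11, c12, c14, c16, c2, c3, c4, c5, c7, c8, c9}.
In c13's history but not c10's: {c1, c13, c6} — 3 commits.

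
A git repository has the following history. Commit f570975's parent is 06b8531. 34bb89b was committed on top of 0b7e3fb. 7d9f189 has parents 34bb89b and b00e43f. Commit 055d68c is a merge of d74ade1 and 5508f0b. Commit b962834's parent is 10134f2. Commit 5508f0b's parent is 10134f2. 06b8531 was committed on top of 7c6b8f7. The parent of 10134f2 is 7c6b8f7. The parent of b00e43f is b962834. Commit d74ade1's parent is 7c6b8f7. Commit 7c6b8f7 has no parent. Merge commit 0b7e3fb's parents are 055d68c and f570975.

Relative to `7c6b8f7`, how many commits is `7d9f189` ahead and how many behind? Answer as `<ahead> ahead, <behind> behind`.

Reachable from 7d9f189: {055d68c, 06b8531, 0b7e3fb, 10134f2, 34bb89b, 5508f0b, 7c6b8f7, 7d9f189, b00e43f, b962834, d74ade1, f570975}.
Reachable from 7c6b8f7: {7c6b8f7}.
Only in 7d9f189's history (ahead): {055d68c, 06b8531, 0b7e3fb, 10134f2, 34bb89b, 5508f0b, 7d9f189, b00e43f, b962834, d74ade1, f570975} — 11.
Only in 7c6b8f7's history (behind): {} — 0.

11 ahead, 0 behind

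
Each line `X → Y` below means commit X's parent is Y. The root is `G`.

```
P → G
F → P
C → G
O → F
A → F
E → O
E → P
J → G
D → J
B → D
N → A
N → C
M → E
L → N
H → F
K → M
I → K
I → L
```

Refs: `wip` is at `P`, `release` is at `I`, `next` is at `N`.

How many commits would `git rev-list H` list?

Walking parent pointers from H: reachable set = {F, G, H, P}.
That is 4 commits.

4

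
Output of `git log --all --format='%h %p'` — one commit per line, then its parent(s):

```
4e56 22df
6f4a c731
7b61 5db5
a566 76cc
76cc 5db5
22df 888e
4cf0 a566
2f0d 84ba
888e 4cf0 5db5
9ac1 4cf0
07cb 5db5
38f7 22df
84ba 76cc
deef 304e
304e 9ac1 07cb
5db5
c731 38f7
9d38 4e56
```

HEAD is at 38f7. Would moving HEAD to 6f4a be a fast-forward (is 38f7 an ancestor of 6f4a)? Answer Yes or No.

A fast-forward from 38f7 to 6f4a is possible iff 38f7 is an ancestor of 6f4a.
Ancestors of 6f4a: {22df, 38f7, 4cf0, 5db5, 6f4a, 76cc, 888e, a566, c731}.
38f7 is among them, so fast-forward is possible.

Yes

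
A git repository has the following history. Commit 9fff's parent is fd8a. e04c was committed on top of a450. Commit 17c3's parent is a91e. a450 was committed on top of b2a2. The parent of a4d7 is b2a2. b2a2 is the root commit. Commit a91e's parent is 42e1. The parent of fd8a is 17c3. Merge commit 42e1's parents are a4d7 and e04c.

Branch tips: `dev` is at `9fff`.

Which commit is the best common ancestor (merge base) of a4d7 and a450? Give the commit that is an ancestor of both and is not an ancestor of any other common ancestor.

Ancestors of a4d7: {a4d7, b2a2}.
Ancestors of a450: {a450, b2a2}.
Common ancestors: {b2a2}.
The only common ancestor is b2a2, so it is the merge base.

b2a2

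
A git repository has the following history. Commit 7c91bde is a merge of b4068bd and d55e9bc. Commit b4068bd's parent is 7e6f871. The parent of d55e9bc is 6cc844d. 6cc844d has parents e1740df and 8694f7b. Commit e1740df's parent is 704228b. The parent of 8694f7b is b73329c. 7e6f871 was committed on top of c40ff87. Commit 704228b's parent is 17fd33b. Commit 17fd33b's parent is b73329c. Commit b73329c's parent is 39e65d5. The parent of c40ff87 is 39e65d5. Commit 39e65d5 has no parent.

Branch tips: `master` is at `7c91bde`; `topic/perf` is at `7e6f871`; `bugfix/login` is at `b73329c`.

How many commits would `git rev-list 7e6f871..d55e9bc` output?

7

Reachable from d55e9bc: {17fd33b, 39e65d5, 6cc844d, 704228b, 8694f7b, b73329c, d55e9bc, e1740df}.
Reachable from 7e6f871: {39e65d5, 7e6f871, c40ff87}.
In d55e9bc's history but not 7e6f871's: {17fd33b, 6cc844d, 704228b, 8694f7b, b73329c, d55e9bc, e1740df} — 7 commits.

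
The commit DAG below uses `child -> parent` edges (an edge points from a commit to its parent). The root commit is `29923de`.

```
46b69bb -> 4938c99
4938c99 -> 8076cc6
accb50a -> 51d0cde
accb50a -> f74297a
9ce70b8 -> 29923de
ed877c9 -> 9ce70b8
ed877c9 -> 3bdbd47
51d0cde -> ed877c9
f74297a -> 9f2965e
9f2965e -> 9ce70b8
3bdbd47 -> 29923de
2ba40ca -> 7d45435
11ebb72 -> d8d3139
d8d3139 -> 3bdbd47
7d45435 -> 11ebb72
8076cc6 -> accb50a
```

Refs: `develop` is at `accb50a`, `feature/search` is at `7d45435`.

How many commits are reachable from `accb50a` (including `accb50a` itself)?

Walking parent pointers from accb50a: reachable set = {29923de, 3bdbd47, 51d0cde, 9ce70b8, 9f2965e, accb50a, ed877c9, f74297a}.
That is 8 commits.

8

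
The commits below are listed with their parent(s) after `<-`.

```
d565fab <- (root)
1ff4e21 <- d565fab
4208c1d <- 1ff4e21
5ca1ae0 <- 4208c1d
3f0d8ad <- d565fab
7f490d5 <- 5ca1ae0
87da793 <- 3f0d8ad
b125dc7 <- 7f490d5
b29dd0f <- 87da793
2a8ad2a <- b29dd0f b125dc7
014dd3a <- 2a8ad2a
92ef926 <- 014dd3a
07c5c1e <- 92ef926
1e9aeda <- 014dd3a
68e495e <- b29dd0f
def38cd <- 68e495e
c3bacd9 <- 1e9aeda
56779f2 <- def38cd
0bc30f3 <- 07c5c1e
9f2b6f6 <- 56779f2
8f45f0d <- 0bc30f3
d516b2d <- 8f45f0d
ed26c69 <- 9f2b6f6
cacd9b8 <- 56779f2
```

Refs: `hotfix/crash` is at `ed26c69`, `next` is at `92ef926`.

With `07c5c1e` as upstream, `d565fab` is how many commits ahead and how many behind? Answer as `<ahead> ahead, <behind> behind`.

0 ahead, 12 behind

Reachable from d565fab: {d565fab}.
Reachable from 07c5c1e: {014dd3a, 07c5c1e, 1ff4e21, 2a8ad2a, 3f0d8ad, 4208c1d, 5ca1ae0, 7f490d5, 87da793, 92ef926, b125dc7, b29dd0f, d565fab}.
Only in d565fab's history (ahead): {} — 0.
Only in 07c5c1e's history (behind): {014dd3a, 07c5c1e, 1ff4e21, 2a8ad2a, 3f0d8ad, 4208c1d, 5ca1ae0, 7f490d5, 87da793, 92ef926, b125dc7, b29dd0f} — 12.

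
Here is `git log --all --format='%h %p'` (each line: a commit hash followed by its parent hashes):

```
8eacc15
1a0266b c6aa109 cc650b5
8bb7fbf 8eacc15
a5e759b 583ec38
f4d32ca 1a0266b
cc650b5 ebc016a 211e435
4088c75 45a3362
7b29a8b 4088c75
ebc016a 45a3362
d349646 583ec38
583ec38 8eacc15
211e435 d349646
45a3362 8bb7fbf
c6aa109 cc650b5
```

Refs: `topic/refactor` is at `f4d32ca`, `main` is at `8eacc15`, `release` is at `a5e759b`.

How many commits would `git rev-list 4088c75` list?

4

Walking parent pointers from 4088c75: reachable set = {4088c75, 45a3362, 8bb7fbf, 8eacc15}.
That is 4 commits.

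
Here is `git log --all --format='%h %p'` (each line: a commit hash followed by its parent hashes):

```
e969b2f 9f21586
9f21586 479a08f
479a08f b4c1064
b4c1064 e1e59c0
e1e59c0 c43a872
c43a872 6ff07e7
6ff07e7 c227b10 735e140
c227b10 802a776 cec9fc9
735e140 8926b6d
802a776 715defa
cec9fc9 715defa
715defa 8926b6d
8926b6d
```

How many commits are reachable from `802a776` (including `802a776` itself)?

Walking parent pointers from 802a776: reachable set = {715defa, 802a776, 8926b6d}.
That is 3 commits.

3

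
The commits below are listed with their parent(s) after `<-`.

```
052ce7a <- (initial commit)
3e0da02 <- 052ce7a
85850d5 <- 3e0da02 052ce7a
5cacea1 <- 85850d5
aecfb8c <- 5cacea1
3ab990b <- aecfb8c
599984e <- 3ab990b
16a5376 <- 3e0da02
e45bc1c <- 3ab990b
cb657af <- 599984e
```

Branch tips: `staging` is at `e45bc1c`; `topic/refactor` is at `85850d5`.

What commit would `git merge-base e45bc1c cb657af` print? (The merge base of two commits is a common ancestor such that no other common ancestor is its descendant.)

3ab990b

Ancestors of e45bc1c: {052ce7a, 3ab990b, 3e0da02, 5cacea1, 85850d5, aecfb8c, e45bc1c}.
Ancestors of cb657af: {052ce7a, 3ab990b, 3e0da02, 599984e, 5cacea1, 85850d5, aecfb8c, cb657af}.
Common ancestors: {052ce7a, 3ab990b, 3e0da02, 5cacea1, 85850d5, aecfb8c}.
Among these, 3ab990b is not an ancestor of any other common ancestor — it is the merge base.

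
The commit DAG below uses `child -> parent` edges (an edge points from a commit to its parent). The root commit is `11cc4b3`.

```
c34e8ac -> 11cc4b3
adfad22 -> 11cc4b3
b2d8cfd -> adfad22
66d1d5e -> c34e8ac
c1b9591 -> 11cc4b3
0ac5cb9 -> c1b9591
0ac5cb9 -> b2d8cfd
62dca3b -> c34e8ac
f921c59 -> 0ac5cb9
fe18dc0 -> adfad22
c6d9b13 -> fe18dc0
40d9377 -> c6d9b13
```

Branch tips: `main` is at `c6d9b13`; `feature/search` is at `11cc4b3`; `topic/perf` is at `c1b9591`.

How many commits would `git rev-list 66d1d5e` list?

3

Walking parent pointers from 66d1d5e: reachable set = {11cc4b3, 66d1d5e, c34e8ac}.
That is 3 commits.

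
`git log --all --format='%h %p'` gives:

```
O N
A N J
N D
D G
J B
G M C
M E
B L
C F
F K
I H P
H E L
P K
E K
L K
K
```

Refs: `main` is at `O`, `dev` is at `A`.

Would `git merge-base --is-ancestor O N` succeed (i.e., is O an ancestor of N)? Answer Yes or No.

No

Ancestors of N: {C, D, E, F, G, K, M, N}.
O is not in that set, so it is not an ancestor of N.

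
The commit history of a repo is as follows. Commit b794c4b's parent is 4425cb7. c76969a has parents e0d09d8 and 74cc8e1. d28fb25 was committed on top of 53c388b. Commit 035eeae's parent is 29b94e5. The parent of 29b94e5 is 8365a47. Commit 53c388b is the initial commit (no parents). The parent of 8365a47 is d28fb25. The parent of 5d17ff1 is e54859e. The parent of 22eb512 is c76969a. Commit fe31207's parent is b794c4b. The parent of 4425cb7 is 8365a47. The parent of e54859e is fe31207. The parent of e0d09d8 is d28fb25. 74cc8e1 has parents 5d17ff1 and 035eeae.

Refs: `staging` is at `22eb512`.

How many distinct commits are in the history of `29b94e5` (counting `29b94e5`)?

4

Walking parent pointers from 29b94e5: reachable set = {29b94e5, 53c388b, 8365a47, d28fb25}.
That is 4 commits.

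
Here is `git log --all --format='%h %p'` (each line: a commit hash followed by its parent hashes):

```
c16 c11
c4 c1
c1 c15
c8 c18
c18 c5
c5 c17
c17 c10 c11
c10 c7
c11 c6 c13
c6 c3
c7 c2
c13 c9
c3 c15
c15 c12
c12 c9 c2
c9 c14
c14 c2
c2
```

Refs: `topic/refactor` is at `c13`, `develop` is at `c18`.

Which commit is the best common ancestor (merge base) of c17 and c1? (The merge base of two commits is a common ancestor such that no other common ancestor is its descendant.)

Ancestors of c17: {c10, c11, c12, c13, c14, c15, c17, c2, c3, c6, c7, c9}.
Ancestors of c1: {c1, c12, c14, c15, c2, c9}.
Common ancestors: {c12, c14, c15, c2, c9}.
Among these, c15 is not an ancestor of any other common ancestor — it is the merge base.

c15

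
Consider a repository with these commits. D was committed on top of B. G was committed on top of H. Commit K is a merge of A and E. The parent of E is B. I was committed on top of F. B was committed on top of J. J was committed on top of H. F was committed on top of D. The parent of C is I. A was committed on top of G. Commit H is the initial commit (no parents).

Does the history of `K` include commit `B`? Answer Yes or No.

Yes

Ancestors of K (commits reachable by following parents): {A, B, E, G, H, J, K}.
B is in that set, so it is an ancestor of K.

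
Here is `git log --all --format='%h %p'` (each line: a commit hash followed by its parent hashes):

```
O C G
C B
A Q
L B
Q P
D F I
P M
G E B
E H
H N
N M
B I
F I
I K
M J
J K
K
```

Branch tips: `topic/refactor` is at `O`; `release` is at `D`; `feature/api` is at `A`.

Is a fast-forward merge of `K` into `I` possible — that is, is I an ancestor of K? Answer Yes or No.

A fast-forward from I to K is possible iff I is an ancestor of K.
Ancestors of K: {K}.
I is not among them, so fast-forward is not possible.

No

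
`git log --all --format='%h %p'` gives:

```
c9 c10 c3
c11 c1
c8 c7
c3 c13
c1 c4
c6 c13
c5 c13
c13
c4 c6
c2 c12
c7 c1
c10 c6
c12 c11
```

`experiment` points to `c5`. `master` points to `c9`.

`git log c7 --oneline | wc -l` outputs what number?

5

Walking parent pointers from c7: reachable set = {c1, c13, c4, c6, c7}.
That is 5 commits.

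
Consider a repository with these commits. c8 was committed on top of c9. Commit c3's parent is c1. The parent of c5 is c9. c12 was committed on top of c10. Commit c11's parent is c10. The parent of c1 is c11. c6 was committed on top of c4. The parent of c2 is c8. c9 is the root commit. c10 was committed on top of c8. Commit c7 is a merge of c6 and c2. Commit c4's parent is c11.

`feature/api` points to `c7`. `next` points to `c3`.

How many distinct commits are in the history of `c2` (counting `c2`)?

3

Walking parent pointers from c2: reachable set = {c2, c8, c9}.
That is 3 commits.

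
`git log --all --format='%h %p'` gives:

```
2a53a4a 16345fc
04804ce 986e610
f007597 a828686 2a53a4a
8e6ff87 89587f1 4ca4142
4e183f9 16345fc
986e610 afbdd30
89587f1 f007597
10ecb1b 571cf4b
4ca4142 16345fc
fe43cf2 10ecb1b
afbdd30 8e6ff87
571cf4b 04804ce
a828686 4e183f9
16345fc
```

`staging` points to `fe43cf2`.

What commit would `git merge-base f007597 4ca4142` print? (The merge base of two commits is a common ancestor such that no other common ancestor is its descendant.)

Ancestors of f007597: {16345fc, 2a53a4a, 4e183f9, a828686, f007597}.
Ancestors of 4ca4142: {16345fc, 4ca4142}.
Common ancestors: {16345fc}.
The only common ancestor is 16345fc, so it is the merge base.

16345fc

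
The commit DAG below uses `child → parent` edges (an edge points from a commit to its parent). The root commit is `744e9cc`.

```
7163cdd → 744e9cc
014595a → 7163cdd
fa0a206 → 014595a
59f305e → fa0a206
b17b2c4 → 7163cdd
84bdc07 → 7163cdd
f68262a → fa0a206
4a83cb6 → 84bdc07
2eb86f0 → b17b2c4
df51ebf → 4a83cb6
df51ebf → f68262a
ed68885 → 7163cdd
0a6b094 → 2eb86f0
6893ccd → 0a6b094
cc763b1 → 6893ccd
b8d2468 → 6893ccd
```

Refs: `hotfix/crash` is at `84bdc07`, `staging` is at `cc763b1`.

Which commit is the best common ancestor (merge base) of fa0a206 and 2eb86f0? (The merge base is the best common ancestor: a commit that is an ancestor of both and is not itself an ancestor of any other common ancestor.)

Ancestors of fa0a206: {014595a, 7163cdd, 744e9cc, fa0a206}.
Ancestors of 2eb86f0: {2eb86f0, 7163cdd, 744e9cc, b17b2c4}.
Common ancestors: {7163cdd, 744e9cc}.
Among these, 7163cdd is not an ancestor of any other common ancestor — it is the merge base.

7163cdd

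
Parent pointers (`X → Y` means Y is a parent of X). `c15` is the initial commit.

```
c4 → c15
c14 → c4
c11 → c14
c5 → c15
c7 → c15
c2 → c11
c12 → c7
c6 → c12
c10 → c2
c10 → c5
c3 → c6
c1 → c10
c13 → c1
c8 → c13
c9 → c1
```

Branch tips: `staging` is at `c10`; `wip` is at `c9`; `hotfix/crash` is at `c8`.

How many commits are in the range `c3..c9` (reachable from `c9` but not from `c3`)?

8

Reachable from c9: {c1, c10, c11, c14, c15, c2, c4, c5, c9}.
Reachable from c3: {c12, c15, c3, c6, c7}.
In c9's history but not c3's: {c1, c10, c11, c14, c2, c4, c5, c9} — 8 commits.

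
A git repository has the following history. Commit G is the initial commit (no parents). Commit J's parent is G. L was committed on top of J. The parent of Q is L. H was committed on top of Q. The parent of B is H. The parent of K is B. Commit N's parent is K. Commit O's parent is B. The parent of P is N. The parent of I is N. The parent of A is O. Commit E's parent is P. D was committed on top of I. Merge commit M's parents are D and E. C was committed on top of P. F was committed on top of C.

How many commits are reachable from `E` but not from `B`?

4

Reachable from E: {B, E, G, H, J, K, L, N, P, Q}.
Reachable from B: {B, G, H, J, L, Q}.
In E's history but not B's: {E, K, N, P} — 4 commits.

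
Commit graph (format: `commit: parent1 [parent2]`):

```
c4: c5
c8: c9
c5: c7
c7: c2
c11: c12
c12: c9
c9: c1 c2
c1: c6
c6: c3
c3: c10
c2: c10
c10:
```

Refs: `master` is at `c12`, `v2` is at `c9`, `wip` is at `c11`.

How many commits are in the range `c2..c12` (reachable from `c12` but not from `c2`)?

Reachable from c12: {c1, c10, c12, c2, c3, c6, c9}.
Reachable from c2: {c10, c2}.
In c12's history but not c2's: {c1, c12, c3, c6, c9} — 5 commits.

5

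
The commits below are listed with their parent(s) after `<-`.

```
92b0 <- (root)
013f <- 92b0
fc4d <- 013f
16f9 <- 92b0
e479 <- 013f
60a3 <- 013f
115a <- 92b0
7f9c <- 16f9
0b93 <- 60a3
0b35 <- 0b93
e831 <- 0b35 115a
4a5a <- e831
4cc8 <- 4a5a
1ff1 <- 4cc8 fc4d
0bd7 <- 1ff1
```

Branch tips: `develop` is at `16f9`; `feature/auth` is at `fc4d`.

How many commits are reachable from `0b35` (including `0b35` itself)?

Walking parent pointers from 0b35: reachable set = {013f, 0b35, 0b93, 60a3, 92b0}.
That is 5 commits.

5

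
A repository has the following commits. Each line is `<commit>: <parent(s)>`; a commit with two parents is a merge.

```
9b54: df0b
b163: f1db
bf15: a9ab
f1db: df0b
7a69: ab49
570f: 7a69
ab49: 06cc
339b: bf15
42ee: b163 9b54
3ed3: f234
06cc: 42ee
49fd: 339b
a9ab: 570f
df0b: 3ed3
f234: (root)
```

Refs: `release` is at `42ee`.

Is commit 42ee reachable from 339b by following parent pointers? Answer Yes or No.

Ancestors of 339b (commits reachable by following parents): {06cc, 339b, 3ed3, 42ee, 570f, 7a69, 9b54, a9ab, ab49, b163, bf15, df0b, f1db, f234}.
42ee is in that set, so it is an ancestor of 339b.

Yes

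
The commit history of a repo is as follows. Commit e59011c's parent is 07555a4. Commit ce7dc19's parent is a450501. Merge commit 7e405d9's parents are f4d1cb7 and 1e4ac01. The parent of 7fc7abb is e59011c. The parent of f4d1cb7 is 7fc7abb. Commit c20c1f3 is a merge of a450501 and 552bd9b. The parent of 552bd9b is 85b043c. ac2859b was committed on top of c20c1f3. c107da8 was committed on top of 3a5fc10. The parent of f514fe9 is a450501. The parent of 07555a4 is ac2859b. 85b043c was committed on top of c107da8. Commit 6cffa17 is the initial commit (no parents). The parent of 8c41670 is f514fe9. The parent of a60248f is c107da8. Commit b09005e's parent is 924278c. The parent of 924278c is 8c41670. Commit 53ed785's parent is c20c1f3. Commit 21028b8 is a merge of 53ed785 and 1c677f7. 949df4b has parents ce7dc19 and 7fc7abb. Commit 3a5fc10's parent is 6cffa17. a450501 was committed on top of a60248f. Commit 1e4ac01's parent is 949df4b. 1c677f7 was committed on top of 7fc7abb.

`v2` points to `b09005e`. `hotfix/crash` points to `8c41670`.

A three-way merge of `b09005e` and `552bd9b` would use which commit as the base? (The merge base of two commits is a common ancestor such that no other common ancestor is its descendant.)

Ancestors of b09005e: {3a5fc10, 6cffa17, 8c41670, 924278c, a450501, a60248f, b09005e, c107da8, f514fe9}.
Ancestors of 552bd9b: {3a5fc10, 552bd9b, 6cffa17, 85b043c, c107da8}.
Common ancestors: {3a5fc10, 6cffa17, c107da8}.
Among these, c107da8 is not an ancestor of any other common ancestor — it is the merge base.

c107da8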